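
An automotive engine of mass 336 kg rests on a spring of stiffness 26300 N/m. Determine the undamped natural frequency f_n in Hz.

1.41 Hz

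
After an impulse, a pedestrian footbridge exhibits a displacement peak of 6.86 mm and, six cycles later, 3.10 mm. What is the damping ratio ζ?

Logarithmic decrement δ = (1/n)·ln(x₀/x_n) = (1/6)·ln(6.86/3.10) = (1/6)·ln(2.213) = 0.1324.
ζ = δ/√(4π² + δ²) = 0.1324/√(39.48 + 0.0175) = 0.1324/6.285 = 0.02106.

0.0211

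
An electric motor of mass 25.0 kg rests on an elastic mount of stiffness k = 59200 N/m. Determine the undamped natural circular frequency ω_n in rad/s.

ω_n = √(k/m) = √(59200/25.0) = √2368 = 48.66 rad/s.

48.7 rad/s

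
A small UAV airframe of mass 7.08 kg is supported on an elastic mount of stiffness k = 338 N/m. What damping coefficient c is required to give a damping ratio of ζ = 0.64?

62.6 N·s/m

c_c = 2√(k·m) = 2√(338.0 × 7.08) = 97.84 N·s/m.
c = ζ·c_c = 0.64 × 97.84 = 62.62 N·s/m.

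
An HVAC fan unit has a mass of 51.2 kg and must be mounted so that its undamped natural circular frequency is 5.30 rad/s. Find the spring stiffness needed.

k = m·ω_n² = 51.2 × 5.300² = 51.2 × 28.09 = 1438 N/m.

1440 N/m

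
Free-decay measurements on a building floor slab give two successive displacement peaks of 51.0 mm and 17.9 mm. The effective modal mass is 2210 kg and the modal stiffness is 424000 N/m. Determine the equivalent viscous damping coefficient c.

10100 N·s/m

Logarithmic decrement δ = (1/n)·ln(x₀/x_n) = (1/1)·ln(51.0/17.9) = (1/1)·ln(2.849) = 1.047.
ζ = δ/√(4π² + δ²) = 1.047/√(39.48 + 1.10) = 1.047/6.370 = 0.1644.
c = ζ · 2√(km) = 0.1644 × 2√(424000 × 2210) = 0.1644 × 61220 = 10060 N·s/m.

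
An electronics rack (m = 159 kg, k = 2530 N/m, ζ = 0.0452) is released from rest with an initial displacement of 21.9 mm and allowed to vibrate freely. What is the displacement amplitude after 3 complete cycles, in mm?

9.33 mm

Logarithmic decrement δ = 2πζ/√(1 − ζ²) = 2π × 0.04520/√(1 − 0.00204) = 0.2843.
After n cycles, x_n/x₀ = e^(−nδ), so x_3 = 21.9 × e^(−3 × 0.2843) = 21.9 × 0.4262 = 9.334 mm.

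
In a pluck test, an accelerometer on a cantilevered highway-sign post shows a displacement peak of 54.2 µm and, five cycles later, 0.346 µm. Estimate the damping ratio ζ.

Logarithmic decrement δ = (1/n)·ln(x₀/x_n) = (1/5)·ln(54.2/0.346) = (1/5)·ln(156.6) = 1.011.
ζ = δ/√(4π² + δ²) = 1.011/√(39.48 + 1.02) = 1.011/6.364 = 0.1588.

0.159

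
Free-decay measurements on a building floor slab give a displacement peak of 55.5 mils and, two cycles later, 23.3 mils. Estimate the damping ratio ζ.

Logarithmic decrement δ = (1/n)·ln(x₀/x_n) = (1/2)·ln(55.5/23.3) = (1/2)·ln(2.382) = 0.4340.
ζ = δ/√(4π² + δ²) = 0.4340/√(39.48 + 0.188) = 0.4340/6.298 = 0.06890.

0.0689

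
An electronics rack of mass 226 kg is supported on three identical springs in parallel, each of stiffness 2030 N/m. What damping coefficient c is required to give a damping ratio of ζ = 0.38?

892 N·s/m

Parallel springs add: k_eq = 3 × 2030 = 6090 N/m.
c_c = 2√(k_eq·m) = 2√(6090 × 226) = 2346 N·s/m.
c = ζ·c_c = 0.38 × 2346 = 891.6 N·s/m.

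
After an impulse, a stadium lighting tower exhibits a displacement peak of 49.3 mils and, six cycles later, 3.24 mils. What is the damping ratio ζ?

0.0720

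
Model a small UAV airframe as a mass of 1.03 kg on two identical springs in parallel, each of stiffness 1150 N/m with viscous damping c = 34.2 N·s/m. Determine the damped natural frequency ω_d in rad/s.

Parallel springs add: k_eq = 2 × 1150 = 2300 N/m.
ω_n = √(k_eq/m) = √(2300/1.03) = 47.25 rad/s.
Critical damping c_c = 2√(k_eq·m) = 2√(2300 × 1.03) = 97.34 N·s/m, so ζ = c/c_c = 34.2/97.34 = 0.3513.
ω_d = ω_n√(1 − ζ²) = 47.25 × √(1 − 0.123) = 44.24 rad/s.

44.2 rad/s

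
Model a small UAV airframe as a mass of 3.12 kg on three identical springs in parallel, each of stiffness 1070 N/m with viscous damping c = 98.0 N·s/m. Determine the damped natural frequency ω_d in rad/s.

Parallel springs add: k_eq = 3 × 1070 = 3210 N/m.
ω_n = √(k_eq/m) = √(3210/3.12) = 32.08 rad/s.
Critical damping c_c = 2√(k_eq·m) = 2√(3210 × 3.12) = 200.2 N·s/m, so ζ = c/c_c = 98.0/200.2 = 0.4896.
ω_d = ω_n√(1 − ζ²) = 32.08 × √(1 − 0.240) = 27.97 rad/s.

28.0 rad/s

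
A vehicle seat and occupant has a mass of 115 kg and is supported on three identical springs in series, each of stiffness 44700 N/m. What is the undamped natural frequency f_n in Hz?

Series springs: 1/k_eq = 3/44700, so k_eq = 44700/3 = 14900 N/m.
ω_n = √(k_eq/m) = √(14900/115) = √129.6 = 11.38 rad/s.
f_n = ω_n/(2π) = 11.38/6.283 = 1.812 Hz.

1.81 Hz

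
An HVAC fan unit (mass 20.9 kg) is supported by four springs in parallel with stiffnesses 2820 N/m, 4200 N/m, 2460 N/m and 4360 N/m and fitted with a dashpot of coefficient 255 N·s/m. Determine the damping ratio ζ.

0.237

Parallel springs add: k_eq = 2820 + 4200 + 2460 + 4360 = 13840 N/m.
ω_n = √(k_eq/m) = √(13840/20.9) = 25.73 rad/s.
Critical damping c_c = 2√(k_eq·m) = 2√(13840 × 20.9) = 1076 N·s/m, so ζ = c/c_c = 255/1076 = 0.2371.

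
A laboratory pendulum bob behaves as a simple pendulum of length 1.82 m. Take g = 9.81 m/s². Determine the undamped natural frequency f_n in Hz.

0.370 Hz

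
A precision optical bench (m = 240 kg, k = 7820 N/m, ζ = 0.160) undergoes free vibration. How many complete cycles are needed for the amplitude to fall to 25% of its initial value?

2 cycles

Logarithmic decrement δ = 2πζ/√(1 − ζ²) = 2π × 0.1600/√(1 − 0.0256) = 1.018.
x_n/x₀ = e^(−nδ) ≤ 0.25; take ln: n ≥ ln(1/0.25)/δ = 1.386/1.018 = 1.361.
So 2 complete cycles are required.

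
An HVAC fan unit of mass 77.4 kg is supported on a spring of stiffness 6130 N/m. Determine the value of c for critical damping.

c_c = 2√(k·m) = 2√(6130 × 77.4) = 2 × 688.8 = 1378 N·s/m.

1380 N·s/m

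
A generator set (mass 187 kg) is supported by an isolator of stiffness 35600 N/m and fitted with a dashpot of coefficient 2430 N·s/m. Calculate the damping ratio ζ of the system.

0.471

ω_n = √(k/m) = √(35600/187) = 13.80 rad/s.
Critical damping c_c = 2√(k·m) = 2√(35600 × 187) = 5160 N·s/m, so ζ = c/c_c = 2430/5160 = 0.4709.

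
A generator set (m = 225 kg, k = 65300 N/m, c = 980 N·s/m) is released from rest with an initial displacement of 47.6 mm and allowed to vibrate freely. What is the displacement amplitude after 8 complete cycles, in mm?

ζ = c/(2√(km)) = 980/(2√(65300 × 225)) = 980/7666 = 0.1278.
Logarithmic decrement δ = 2πζ/√(1 − ζ²) = 2π × 0.1278/√(1 − 0.0163) = 0.8099.
After n cycles, x_n/x₀ = e^(−nδ), so x_8 = 47.6 × e^(−8 × 0.8099) = 47.6 × 0.001536 = 0.07310 mm.

0.0731 mm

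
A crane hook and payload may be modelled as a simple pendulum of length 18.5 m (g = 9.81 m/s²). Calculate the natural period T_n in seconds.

8.63 s

For a simple pendulum ω_n = √(g/L) = √(9.81/18.5) = √0.5303 = 0.7282 rad/s.
T_n = 2π/ω_n = 6.283/0.7282 = 8.628 s.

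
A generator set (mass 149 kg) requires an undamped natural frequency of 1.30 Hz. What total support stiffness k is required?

9940 N/m

ω_n = 2πf_n = 2π × 1.30 = 8.168 rad/s.
k = m·ω_n² = 149 × 8.168² = 149 × 66.72 = 9941 N/m.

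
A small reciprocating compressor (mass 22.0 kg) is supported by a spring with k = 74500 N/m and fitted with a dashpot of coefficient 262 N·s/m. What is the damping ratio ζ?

0.102

ω_n = √(k/m) = √(74500/22.0) = 58.19 rad/s.
Critical damping c_c = 2√(k·m) = 2√(74500 × 22.0) = 2560 N·s/m, so ζ = c/c_c = 262/2560 = 0.1023.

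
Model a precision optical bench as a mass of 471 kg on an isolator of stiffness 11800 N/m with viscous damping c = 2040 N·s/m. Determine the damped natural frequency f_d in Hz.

0.718 Hz

ω_n = √(k/m) = √(11800/471) = 5.005 rad/s.
Critical damping c_c = 2√(k·m) = 2√(11800 × 471) = 4715 N·s/m, so ζ = c/c_c = 2040/4715 = 0.4327.
ω_d = ω_n√(1 − ζ²) = 5.005 × √(1 − 0.187) = 4.513 rad/s.
f_d = ω_d/(2π) = 0.7182 Hz.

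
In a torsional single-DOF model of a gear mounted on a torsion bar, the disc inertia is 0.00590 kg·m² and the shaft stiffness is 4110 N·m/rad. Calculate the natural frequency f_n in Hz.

133 Hz

ω_n = √(k_t/J) = √(4110/0.00590) = √696600 = 834.6 rad/s.
f_n = ω_n/(2π) = 834.6/6.283 = 132.8 Hz.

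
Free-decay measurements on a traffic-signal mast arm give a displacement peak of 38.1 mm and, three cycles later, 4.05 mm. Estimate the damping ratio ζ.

Logarithmic decrement δ = (1/n)·ln(x₀/x_n) = (1/3)·ln(38.1/4.05) = (1/3)·ln(9.407) = 0.7472.
ζ = δ/√(4π² + δ²) = 0.7472/√(39.48 + 0.558) = 0.7472/6.327 = 0.1181.

0.118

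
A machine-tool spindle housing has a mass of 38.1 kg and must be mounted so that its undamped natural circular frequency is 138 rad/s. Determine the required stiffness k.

k = m·ω_n² = 38.1 × 138.0² = 38.1 × 19040 = 725600 N/m.

726000 N/m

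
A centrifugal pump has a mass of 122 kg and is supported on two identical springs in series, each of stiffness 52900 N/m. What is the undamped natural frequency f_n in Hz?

Series springs: 1/k_eq = 2/52900, so k_eq = 52900/2 = 26450 N/m.
ω_n = √(k_eq/m) = √(26450/122) = √216.8 = 14.72 rad/s.
f_n = ω_n/(2π) = 14.72/6.283 = 2.343 Hz.

2.34 Hz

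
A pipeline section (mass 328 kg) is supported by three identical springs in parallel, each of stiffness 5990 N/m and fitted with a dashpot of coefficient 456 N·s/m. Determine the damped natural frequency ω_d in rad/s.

7.37 rad/s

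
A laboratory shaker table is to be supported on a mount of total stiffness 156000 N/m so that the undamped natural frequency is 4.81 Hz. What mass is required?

171 kg

ω_n = 2πf_n = 2π × 4.81 = 30.22 rad/s.
m = k/ω_n² = 156000/30.22² = 156000/913.4 = 170.8 kg.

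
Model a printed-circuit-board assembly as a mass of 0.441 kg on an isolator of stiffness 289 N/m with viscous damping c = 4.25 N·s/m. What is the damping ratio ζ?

ω_n = √(k/m) = √(289.0/0.441) = 25.60 rad/s.
Critical damping c_c = 2√(k·m) = 2√(289.0 × 0.441) = 22.58 N·s/m, so ζ = c/c_c = 4.25/22.58 = 0.1882.

0.188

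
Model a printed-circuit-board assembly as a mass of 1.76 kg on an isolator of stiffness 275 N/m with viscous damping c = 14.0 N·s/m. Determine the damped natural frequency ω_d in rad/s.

11.9 rad/s

ω_n = √(k/m) = √(275.0/1.76) = 12.50 rad/s.
Critical damping c_c = 2√(k·m) = 2√(275.0 × 1.76) = 44.00 N·s/m, so ζ = c/c_c = 14.0/44.00 = 0.3182.
ω_d = ω_n√(1 − ζ²) = 12.50 × √(1 − 0.101) = 11.85 rad/s.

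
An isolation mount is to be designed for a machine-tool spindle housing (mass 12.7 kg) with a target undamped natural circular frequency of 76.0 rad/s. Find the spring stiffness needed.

k = m·ω_n² = 12.7 × 76.00² = 12.7 × 5776 = 73360 N/m.

73400 N/m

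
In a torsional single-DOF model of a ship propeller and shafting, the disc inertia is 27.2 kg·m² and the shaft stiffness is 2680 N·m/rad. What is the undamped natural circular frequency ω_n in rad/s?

9.93 rad/s

ω_n = √(k_t/J) = √(2680/27.2) = √98.53 = 9.926 rad/s.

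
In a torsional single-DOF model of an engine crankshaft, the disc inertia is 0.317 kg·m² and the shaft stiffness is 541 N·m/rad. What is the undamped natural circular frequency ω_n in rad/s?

ω_n = √(k_t/J) = √(541/0.317) = √1707 = 41.31 rad/s.

41.3 rad/s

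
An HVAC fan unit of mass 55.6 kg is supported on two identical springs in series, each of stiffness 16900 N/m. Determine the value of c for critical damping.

1370 N·s/m

Series springs: 1/k_eq = 2/16900, so k_eq = 16900/2 = 8450 N/m.
c_c = 2√(k_eq·m) = 2√(8450 × 55.6) = 2 × 685.4 = 1371 N·s/m.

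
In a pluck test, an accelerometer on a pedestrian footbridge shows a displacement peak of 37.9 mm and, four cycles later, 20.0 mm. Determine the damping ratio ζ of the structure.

Logarithmic decrement δ = (1/n)·ln(x₀/x_n) = (1/4)·ln(37.9/20.0) = (1/4)·ln(1.895) = 0.1598.
ζ = δ/√(4π² + δ²) = 0.1598/√(39.48 + 0.0255) = 0.1598/6.285 = 0.02543.

0.0254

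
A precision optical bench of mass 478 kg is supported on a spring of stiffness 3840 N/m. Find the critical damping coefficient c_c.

c_c = 2√(k·m) = 2√(3840 × 478) = 2 × 1355 = 2710 N·s/m.

2710 N·s/m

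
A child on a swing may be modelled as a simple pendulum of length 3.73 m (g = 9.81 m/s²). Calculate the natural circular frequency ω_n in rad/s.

For a simple pendulum ω_n = √(g/L) = √(9.81/3.73) = √2.630 = 1.622 rad/s.

1.62 rad/s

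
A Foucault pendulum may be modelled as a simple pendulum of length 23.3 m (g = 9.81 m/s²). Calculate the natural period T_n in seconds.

9.68 s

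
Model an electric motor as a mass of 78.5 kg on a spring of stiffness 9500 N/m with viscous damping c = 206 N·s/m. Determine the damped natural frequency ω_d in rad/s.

ω_n = √(k/m) = √(9500/78.5) = 11.00 rad/s.
Critical damping c_c = 2√(k·m) = 2√(9500 × 78.5) = 1727 N·s/m, so ζ = c/c_c = 206/1727 = 0.1193.
ω_d = ω_n√(1 − ζ²) = 11.00 × √(1 − 0.0142) = 10.92 rad/s.

10.9 rad/s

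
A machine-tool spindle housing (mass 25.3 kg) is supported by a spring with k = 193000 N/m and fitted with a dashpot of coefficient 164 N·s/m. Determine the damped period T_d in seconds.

ω_n = √(k/m) = √(193000/25.3) = 87.34 rad/s.
Critical damping c_c = 2√(k·m) = 2√(193000 × 25.3) = 4419 N·s/m, so ζ = c/c_c = 164/4419 = 0.03711.
ω_d = ω_n√(1 − ζ²) = 87.34 × √(1 − 0.00138) = 87.28 rad/s.
T_d = 2π/ω_d = 0.07199 s.

0.0720 s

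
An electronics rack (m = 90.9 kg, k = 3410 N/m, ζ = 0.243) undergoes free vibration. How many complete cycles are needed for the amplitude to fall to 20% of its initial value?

Logarithmic decrement δ = 2πζ/√(1 − ζ²) = 2π × 0.2430/√(1 − 0.0590) = 1.574.
x_n/x₀ = e^(−nδ) ≤ 0.2; take ln: n ≥ ln(1/0.2)/δ = 1.609/1.574 = 1.023.
So 2 complete cycles are required.

2 cycles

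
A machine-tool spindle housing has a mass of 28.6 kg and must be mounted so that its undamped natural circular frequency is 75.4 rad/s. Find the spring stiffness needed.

k = m·ω_n² = 28.6 × 75.40² = 28.6 × 5685 = 162600 N/m.

163000 N/m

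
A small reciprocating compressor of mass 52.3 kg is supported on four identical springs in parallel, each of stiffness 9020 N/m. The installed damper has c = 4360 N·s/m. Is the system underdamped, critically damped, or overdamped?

Parallel springs add: k_eq = 4 × 9020 = 36080 N/m.
c_c = 2√(k_eq·m) = 2747 N·s/m; ζ = c/c_c = 4360/2747 = 1.59.
Since ζ > 1 the system is overdamped.

overdamped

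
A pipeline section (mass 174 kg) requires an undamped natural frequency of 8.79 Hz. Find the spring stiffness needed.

531000 N/m

ω_n = 2πf_n = 2π × 8.79 = 55.23 rad/s.
k = m·ω_n² = 174 × 55.23² = 174 × 3050 = 530700 N/m.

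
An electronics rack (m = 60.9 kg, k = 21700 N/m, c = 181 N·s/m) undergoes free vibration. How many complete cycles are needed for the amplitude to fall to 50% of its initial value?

ζ = c/(2√(km)) = 181/(2√(21700 × 60.9)) = 181/2299 = 0.07872.
Logarithmic decrement δ = 2πζ/√(1 − ζ²) = 2π × 0.07872/√(1 − 0.00620) = 0.4962.
x_n/x₀ = e^(−nδ) ≤ 0.5; take ln: n ≥ ln(1/0.5)/δ = 0.6931/0.4962 = 1.397.
So 2 complete cycles are required.

2 cycles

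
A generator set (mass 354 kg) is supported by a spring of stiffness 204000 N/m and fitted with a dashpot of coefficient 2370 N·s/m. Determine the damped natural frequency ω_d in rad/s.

ω_n = √(k/m) = √(204000/354) = 24.01 rad/s.
Critical damping c_c = 2√(k·m) = 2√(204000 × 354) = 17000 N·s/m, so ζ = c/c_c = 2370/17000 = 0.1394.
ω_d = ω_n√(1 − ζ²) = 24.01 × √(1 − 0.0194) = 23.77 rad/s.

23.8 rad/s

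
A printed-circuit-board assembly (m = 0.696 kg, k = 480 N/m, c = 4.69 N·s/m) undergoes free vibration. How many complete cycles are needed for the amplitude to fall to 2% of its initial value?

5 cycles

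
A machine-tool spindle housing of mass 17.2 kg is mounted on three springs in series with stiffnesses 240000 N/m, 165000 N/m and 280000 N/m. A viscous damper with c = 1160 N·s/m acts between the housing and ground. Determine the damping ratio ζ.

Series springs: 1/k_eq = 1/240000 + 1/165000 + 1/280000 = 1.380×10^-5, so k_eq = 72470 N/m.
ω_n = √(k_eq/m) = √(72470/17.2) = 64.91 rad/s.
Critical damping c_c = 2√(k_eq·m) = 2√(72470 × 17.2) = 2233 N·s/m, so ζ = c/c_c = 1160/2233 = 0.5195.

0.519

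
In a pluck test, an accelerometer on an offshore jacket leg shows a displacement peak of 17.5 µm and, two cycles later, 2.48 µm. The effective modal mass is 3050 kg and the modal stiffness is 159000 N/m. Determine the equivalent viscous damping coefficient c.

6770 N·s/m

Logarithmic decrement δ = (1/n)·ln(x₀/x_n) = (1/2)·ln(17.5/2.48) = (1/2)·ln(7.056) = 0.9770.
ζ = δ/√(4π² + δ²) = 0.9770/√(39.48 + 0.954) = 0.9770/6.359 = 0.1536.
c = ζ · 2√(km) = 0.1536 × 2√(159000 × 3050) = 0.1536 × 44040 = 6767 N·s/m.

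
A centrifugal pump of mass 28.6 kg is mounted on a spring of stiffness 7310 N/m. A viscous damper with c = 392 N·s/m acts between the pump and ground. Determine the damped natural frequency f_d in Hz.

2.30 Hz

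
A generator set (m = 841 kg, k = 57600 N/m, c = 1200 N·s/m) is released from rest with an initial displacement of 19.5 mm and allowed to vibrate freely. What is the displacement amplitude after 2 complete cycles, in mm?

ζ = c/(2√(km)) = 1200/(2√(57600 × 841)) = 1200/13920 = 0.08621.
Logarithmic decrement δ = 2πζ/√(1 − ζ²) = 2π × 0.08621/√(1 − 0.00743) = 0.5437.
After n cycles, x_n/x₀ = e^(−nδ), so x_2 = 19.5 × e^(−2 × 0.5437) = 19.5 × 0.3371 = 6.574 mm.

6.57 mm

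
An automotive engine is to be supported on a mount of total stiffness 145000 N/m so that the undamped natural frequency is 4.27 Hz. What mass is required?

201 kg

ω_n = 2πf_n = 2π × 4.27 = 26.83 rad/s.
m = k/ω_n² = 145000/26.83² = 145000/719.8 = 201.4 kg.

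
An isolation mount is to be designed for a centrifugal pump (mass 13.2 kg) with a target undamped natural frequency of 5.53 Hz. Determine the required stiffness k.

ω_n = 2πf_n = 2π × 5.53 = 34.75 rad/s.
k = m·ω_n² = 13.2 × 34.75² = 13.2 × 1207 = 15940 N/m.

15900 N/m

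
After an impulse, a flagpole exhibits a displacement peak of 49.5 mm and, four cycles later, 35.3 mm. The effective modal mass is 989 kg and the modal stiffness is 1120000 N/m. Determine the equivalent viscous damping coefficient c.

895 N·s/m

Logarithmic decrement δ = (1/n)·ln(x₀/x_n) = (1/4)·ln(49.5/35.3) = (1/4)·ln(1.402) = 0.08452.
ζ = δ/√(4π² + δ²) = 0.08452/√(39.48 + 0.00714) = 0.08452/6.284 = 0.01345.
c = ζ · 2√(km) = 0.01345 × 2√(1120000 × 989) = 0.01345 × 66560 = 895.3 N·s/m.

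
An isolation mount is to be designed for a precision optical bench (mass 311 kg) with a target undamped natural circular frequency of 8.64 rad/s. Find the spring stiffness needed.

23200 N/m

k = m·ω_n² = 311 × 8.640² = 311 × 74.65 = 23220 N/m.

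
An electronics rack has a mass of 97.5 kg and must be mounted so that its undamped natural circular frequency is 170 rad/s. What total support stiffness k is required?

2820000 N/m

k = m·ω_n² = 97.5 × 170.0² = 97.5 × 28900 = 2818000 N/m.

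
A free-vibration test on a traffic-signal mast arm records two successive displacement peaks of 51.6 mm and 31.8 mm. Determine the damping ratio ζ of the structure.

Logarithmic decrement δ = (1/n)·ln(x₀/x_n) = (1/1)·ln(51.6/31.8) = (1/1)·ln(1.623) = 0.4841.
ζ = δ/√(4π² + δ²) = 0.4841/√(39.48 + 0.234) = 0.4841/6.302 = 0.07681.

0.0768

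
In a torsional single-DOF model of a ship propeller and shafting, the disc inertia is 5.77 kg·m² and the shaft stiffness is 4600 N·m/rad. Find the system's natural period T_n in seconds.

ω_n = √(k_t/J) = √(4600/5.77) = √797.2 = 28.24 rad/s.
T_n = 2π/ω_n = 6.283/28.24 = 0.2225 s.

0.223 s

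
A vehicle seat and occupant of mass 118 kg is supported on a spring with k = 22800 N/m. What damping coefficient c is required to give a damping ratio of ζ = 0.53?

1740 N·s/m

c_c = 2√(k·m) = 2√(22800 × 118) = 3280 N·s/m.
c = ζ·c_c = 0.53 × 3280 = 1739 N·s/m.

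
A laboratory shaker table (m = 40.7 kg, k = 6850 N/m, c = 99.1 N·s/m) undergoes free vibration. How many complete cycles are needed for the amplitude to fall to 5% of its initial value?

6 cycles

ζ = c/(2√(km)) = 99.1/(2√(6850 × 40.7)) = 99.1/1056 = 0.09384.
Logarithmic decrement δ = 2πζ/√(1 − ζ²) = 2π × 0.09384/√(1 − 0.00881) = 0.5922.
x_n/x₀ = e^(−nδ) ≤ 0.05; take ln: n ≥ ln(1/0.05)/δ = 2.996/0.5922 = 5.058.
So 6 complete cycles are required.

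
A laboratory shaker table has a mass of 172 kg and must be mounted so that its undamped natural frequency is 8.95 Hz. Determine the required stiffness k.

ω_n = 2πf_n = 2π × 8.95 = 56.23 rad/s.
k = m·ω_n² = 172 × 56.23² = 172 × 3162 = 543900 N/m.

544000 N/m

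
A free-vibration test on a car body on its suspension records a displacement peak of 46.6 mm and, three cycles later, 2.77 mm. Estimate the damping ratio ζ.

0.148

Logarithmic decrement δ = (1/n)·ln(x₀/x_n) = (1/3)·ln(46.6/2.77) = (1/3)·ln(16.82) = 0.9409.
ζ = δ/√(4π² + δ²) = 0.9409/√(39.48 + 0.885) = 0.9409/6.353 = 0.1481.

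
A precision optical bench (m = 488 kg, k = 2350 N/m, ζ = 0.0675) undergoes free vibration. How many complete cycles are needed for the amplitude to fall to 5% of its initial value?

8 cycles

Logarithmic decrement δ = 2πζ/√(1 − ζ²) = 2π × 0.06750/√(1 − 0.00456) = 0.4251.
x_n/x₀ = e^(−nδ) ≤ 0.05; take ln: n ≥ ln(1/0.05)/δ = 2.996/0.4251 = 7.047.
So 8 complete cycles are required.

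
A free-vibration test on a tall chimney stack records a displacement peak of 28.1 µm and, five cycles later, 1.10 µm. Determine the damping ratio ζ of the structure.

Logarithmic decrement δ = (1/n)·ln(x₀/x_n) = (1/5)·ln(28.1/1.10) = (1/5)·ln(25.55) = 0.6481.
ζ = δ/√(4π² + δ²) = 0.6481/√(39.48 + 0.420) = 0.6481/6.317 = 0.1026.

0.103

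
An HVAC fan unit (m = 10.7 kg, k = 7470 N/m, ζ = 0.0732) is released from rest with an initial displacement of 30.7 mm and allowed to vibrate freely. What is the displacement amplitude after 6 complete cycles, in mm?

1.93 mm

Logarithmic decrement δ = 2πζ/√(1 − ζ²) = 2π × 0.07320/√(1 − 0.00536) = 0.4612.
After n cycles, x_n/x₀ = e^(−nδ), so x_6 = 30.7 × e^(−6 × 0.4612) = 30.7 × 0.06285 = 1.930 mm.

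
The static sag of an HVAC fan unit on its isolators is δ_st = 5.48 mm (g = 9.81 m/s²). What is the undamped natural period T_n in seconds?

0.149 s

ω_n = √(g/δ_st) = √(9.81/0.00548) = √1790 = 42.31 rad/s.
T_n = 2π/ω_n = 6.283/42.31 = 0.1485 s.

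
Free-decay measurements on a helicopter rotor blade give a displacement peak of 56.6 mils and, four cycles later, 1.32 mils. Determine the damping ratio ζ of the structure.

Logarithmic decrement δ = (1/n)·ln(x₀/x_n) = (1/4)·ln(56.6/1.32) = (1/4)·ln(42.88) = 0.9396.
ζ = δ/√(4π² + δ²) = 0.9396/√(39.48 + 0.883) = 0.9396/6.353 = 0.1479.

0.148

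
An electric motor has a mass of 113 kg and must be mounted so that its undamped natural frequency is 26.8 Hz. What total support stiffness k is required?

ω_n = 2πf_n = 2π × 26.8 = 168.4 rad/s.
k = m·ω_n² = 113 × 168.4² = 113 × 28350 = 3204000 N/m.

3200000 N/m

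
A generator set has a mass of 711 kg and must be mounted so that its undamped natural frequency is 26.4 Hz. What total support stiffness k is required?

ω_n = 2πf_n = 2π × 26.4 = 165.9 rad/s.
k = m·ω_n² = 711 × 165.9² = 711 × 27510 = 19560000 N/m.

19600000 N/m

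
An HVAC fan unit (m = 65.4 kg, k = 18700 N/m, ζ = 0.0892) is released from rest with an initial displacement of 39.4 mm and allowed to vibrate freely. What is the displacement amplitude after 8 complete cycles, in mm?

0.437 mm

Logarithmic decrement δ = 2πζ/√(1 − ζ²) = 2π × 0.08920/√(1 − 0.00796) = 0.5627.
After n cycles, x_n/x₀ = e^(−nδ), so x_8 = 39.4 × e^(−8 × 0.5627) = 39.4 × 0.01109 = 0.4370 mm.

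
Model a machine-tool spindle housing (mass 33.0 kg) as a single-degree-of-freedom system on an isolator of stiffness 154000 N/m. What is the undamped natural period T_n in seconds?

ω_n = √(k/m) = √(154000/33.0) = √4667 = 68.31 rad/s.
T_n = 2π/ω_n = 6.283/68.31 = 0.09198 s.

0.0920 s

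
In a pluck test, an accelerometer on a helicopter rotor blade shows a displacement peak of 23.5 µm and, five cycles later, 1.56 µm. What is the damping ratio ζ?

0.0860

Logarithmic decrement δ = (1/n)·ln(x₀/x_n) = (1/5)·ln(23.5/1.56) = (1/5)·ln(15.06) = 0.5425.
ζ = δ/√(4π² + δ²) = 0.5425/√(39.48 + 0.294) = 0.5425/6.307 = 0.08602.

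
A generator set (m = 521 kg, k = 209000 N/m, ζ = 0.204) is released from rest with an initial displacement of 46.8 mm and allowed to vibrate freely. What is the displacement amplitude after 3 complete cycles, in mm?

0.921 mm

Logarithmic decrement δ = 2πζ/√(1 − ζ²) = 2π × 0.2040/√(1 − 0.0416) = 1.309.
After n cycles, x_n/x₀ = e^(−nδ), so x_3 = 46.8 × e^(−3 × 1.309) = 46.8 × 0.01968 = 0.9212 mm.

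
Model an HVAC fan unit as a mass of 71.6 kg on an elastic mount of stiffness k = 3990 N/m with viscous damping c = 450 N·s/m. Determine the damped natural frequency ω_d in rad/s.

6.77 rad/s

ω_n = √(k/m) = √(3990/71.6) = 7.465 rad/s.
Critical damping c_c = 2√(k·m) = 2√(3990 × 71.6) = 1069 N·s/m, so ζ = c/c_c = 450/1069 = 0.4210.
ω_d = ω_n√(1 − ζ²) = 7.465 × √(1 − 0.177) = 6.771 rad/s.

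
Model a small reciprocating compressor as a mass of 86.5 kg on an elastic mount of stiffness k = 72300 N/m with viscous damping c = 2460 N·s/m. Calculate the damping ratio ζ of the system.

ω_n = √(k/m) = √(72300/86.5) = 28.91 rad/s.
Critical damping c_c = 2√(k·m) = 2√(72300 × 86.5) = 5002 N·s/m, so ζ = c/c_c = 2460/5002 = 0.4918.

0.492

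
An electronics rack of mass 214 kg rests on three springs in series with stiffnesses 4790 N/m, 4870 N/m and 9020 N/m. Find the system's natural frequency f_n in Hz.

0.475 Hz

Series springs: 1/k_eq = 1/4790 + 1/4870 + 1/9020 = 0.0005250, so k_eq = 1905 N/m.
ω_n = √(k_eq/m) = √(1905/214) = √8.901 = 2.983 rad/s.
f_n = ω_n/(2π) = 2.983/6.283 = 0.4748 Hz.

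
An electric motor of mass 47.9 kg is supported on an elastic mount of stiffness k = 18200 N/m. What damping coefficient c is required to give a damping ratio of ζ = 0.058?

c_c = 2√(k·m) = 2√(18200 × 47.9) = 1867 N·s/m.
c = ζ·c_c = 0.058 × 1867 = 108.3 N·s/m.

108 N·s/m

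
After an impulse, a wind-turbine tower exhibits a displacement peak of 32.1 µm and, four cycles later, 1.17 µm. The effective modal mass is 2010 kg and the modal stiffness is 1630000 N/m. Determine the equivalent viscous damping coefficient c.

Logarithmic decrement δ = (1/n)·ln(x₀/x_n) = (1/4)·ln(32.1/1.17) = (1/4)·ln(27.44) = 0.8280.
ζ = δ/√(4π² + δ²) = 0.8280/√(39.48 + 0.686) = 0.8280/6.338 = 0.1306.
c = ζ · 2√(km) = 0.1306 × 2√(1630000 × 2010) = 0.1306 × 114500 = 14960 N·s/m.

15000 N·s/m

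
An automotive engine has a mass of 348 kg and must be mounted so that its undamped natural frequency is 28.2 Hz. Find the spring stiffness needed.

10900000 N/m

ω_n = 2πf_n = 2π × 28.2 = 177.2 rad/s.
k = m·ω_n² = 348 × 177.2² = 348 × 31390 = 10930000 N/m.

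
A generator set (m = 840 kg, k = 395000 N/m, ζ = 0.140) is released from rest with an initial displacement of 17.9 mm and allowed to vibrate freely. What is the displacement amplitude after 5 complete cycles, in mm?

Logarithmic decrement δ = 2πζ/√(1 − ζ²) = 2π × 0.1400/√(1 − 0.0196) = 0.8884.
After n cycles, x_n/x₀ = e^(−nδ), so x_5 = 17.9 × e^(−5 × 0.8884) = 17.9 × 0.01177 = 0.2107 mm.

0.211 mm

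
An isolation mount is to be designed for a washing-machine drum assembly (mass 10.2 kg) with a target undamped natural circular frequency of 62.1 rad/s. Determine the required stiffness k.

39300 N/m

k = m·ω_n² = 10.2 × 62.10² = 10.2 × 3856 = 39340 N/m.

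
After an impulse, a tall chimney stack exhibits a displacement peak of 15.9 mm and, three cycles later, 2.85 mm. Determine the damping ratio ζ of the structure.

0.0908

Logarithmic decrement δ = (1/n)·ln(x₀/x_n) = (1/3)·ln(15.9/2.85) = (1/3)·ln(5.579) = 0.5730.
ζ = δ/√(4π² + δ²) = 0.5730/√(39.48 + 0.328) = 0.5730/6.309 = 0.09082.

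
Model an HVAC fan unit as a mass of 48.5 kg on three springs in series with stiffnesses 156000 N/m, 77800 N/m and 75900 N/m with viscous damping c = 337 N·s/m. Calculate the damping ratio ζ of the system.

0.138

Series springs: 1/k_eq = 1/156000 + 1/77800 + 1/75900 = 3.244×10^-5, so k_eq = 30830 N/m.
ω_n = √(k_eq/m) = √(30830/48.5) = 25.21 rad/s.
Critical damping c_c = 2√(k_eq·m) = 2√(30830 × 48.5) = 2445 N·s/m, so ζ = c/c_c = 337/2445 = 0.1378.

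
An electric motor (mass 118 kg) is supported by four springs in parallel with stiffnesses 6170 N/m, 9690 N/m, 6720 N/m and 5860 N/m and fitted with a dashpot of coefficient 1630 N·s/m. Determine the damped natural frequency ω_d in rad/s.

Parallel springs add: k_eq = 6170 + 9690 + 6720 + 5860 = 28440 N/m.
ω_n = √(k_eq/m) = √(28440/118) = 15.52 rad/s.
Critical damping c_c = 2√(k_eq·m) = 2√(28440 × 118) = 3664 N·s/m, so ζ = c/c_c = 1630/3664 = 0.4449.
ω_d = ω_n√(1 − ζ²) = 15.52 × √(1 − 0.198) = 13.90 rad/s.

13.9 rad/s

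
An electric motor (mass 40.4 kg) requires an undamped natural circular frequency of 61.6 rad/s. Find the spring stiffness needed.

k = m·ω_n² = 40.4 × 61.60² = 40.4 × 3795 = 153300 N/m.

153000 N/m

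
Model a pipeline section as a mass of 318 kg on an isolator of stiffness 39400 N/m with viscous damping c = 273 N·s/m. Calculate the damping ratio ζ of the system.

ω_n = √(k/m) = √(39400/318) = 11.13 rad/s.
Critical damping c_c = 2√(k·m) = 2√(39400 × 318) = 7079 N·s/m, so ζ = c/c_c = 273/7079 = 0.03856.

0.0386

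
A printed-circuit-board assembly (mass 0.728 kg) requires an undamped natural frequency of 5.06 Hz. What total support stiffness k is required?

736 N/m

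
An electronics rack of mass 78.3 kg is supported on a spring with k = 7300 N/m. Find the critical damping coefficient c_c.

1510 N·s/m

c_c = 2√(k·m) = 2√(7300 × 78.3) = 2 × 756.0 = 1512 N·s/m.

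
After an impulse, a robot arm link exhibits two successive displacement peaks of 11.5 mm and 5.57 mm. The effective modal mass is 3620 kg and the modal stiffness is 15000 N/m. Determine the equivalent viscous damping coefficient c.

1690 N·s/m

Logarithmic decrement δ = (1/n)·ln(x₀/x_n) = (1/1)·ln(11.5/5.57) = (1/1)·ln(2.065) = 0.7250.
ζ = δ/√(4π² + δ²) = 0.7250/√(39.48 + 0.526) = 0.7250/6.325 = 0.1146.
c = ζ · 2√(km) = 0.1146 × 2√(15000 × 3620) = 0.1146 × 14740 = 1689 N·s/m.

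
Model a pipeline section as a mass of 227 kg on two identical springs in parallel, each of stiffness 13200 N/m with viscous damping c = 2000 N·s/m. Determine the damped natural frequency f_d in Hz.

1.57 Hz

Parallel springs add: k_eq = 2 × 13200 = 26400 N/m.
ω_n = √(k_eq/m) = √(26400/227) = 10.78 rad/s.
Critical damping c_c = 2√(k_eq·m) = 2√(26400 × 227) = 4896 N·s/m, so ζ = c/c_c = 2000/4896 = 0.4085.
ω_d = ω_n√(1 − ζ²) = 10.78 × √(1 − 0.167) = 9.843 rad/s.
f_d = ω_d/(2π) = 1.567 Hz.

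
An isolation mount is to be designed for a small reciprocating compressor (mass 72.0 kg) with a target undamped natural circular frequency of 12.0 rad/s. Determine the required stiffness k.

k = m·ω_n² = 72.0 × 12.00² = 72.0 × 144.0 = 10370 N/m.

10400 N/m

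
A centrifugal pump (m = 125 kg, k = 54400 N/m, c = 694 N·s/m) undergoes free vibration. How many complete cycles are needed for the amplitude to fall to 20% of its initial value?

ζ = c/(2√(km)) = 694/(2√(54400 × 125)) = 694/5215 = 0.1331.
Logarithmic decrement δ = 2πζ/√(1 − ζ²) = 2π × 0.1331/√(1 − 0.0177) = 0.8436.
x_n/x₀ = e^(−nδ) ≤ 0.2; take ln: n ≥ ln(1/0.2)/δ = 1.609/0.8436 = 1.908.
So 2 complete cycles are required.

2 cycles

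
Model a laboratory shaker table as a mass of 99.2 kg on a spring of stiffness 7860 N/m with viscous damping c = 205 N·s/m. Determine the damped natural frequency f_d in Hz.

1.41 Hz

ω_n = √(k/m) = √(7860/99.2) = 8.901 rad/s.
Critical damping c_c = 2√(k·m) = 2√(7860 × 99.2) = 1766 N·s/m, so ζ = c/c_c = 205/1766 = 0.1161.
ω_d = ω_n√(1 − ζ²) = 8.901 × √(1 − 0.0135) = 8.841 rad/s.
f_d = ω_d/(2π) = 1.407 Hz.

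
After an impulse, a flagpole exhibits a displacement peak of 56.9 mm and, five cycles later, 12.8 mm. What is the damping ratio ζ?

Logarithmic decrement δ = (1/n)·ln(x₀/x_n) = (1/5)·ln(56.9/12.8) = (1/5)·ln(4.445) = 0.2984.
ζ = δ/√(4π² + δ²) = 0.2984/√(39.48 + 0.0890) = 0.2984/6.290 = 0.04743.

0.0474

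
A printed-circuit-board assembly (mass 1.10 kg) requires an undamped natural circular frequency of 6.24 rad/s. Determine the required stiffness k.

42.8 N/m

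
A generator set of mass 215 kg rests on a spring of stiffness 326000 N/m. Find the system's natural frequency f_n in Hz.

6.20 Hz

ω_n = √(k/m) = √(326000/215) = √1516 = 38.94 rad/s.
f_n = ω_n/(2π) = 38.94/6.283 = 6.197 Hz.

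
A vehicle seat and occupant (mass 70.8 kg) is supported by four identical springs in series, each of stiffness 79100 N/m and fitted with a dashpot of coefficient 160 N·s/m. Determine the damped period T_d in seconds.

0.377 s

Series springs: 1/k_eq = 4/79100, so k_eq = 79100/4 = 19780 N/m.
ω_n = √(k_eq/m) = √(19780/70.8) = 16.71 rad/s.
Critical damping c_c = 2√(k_eq·m) = 2√(19780 × 70.8) = 2366 N·s/m, so ζ = c/c_c = 160/2366 = 0.06761.
ω_d = ω_n√(1 − ζ²) = 16.71 × √(1 − 0.00457) = 16.67 rad/s.
T_d = 2π/ω_d = 0.3768 s.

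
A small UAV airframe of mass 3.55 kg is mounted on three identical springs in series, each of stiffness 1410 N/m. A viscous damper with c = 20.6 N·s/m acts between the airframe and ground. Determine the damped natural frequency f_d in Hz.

1.77 Hz

Series springs: 1/k_eq = 3/1410, so k_eq = 1410/3 = 470.0 N/m.
ω_n = √(k_eq/m) = √(470.0/3.55) = 11.51 rad/s.
Critical damping c_c = 2√(k_eq·m) = 2√(470.0 × 3.55) = 81.69 N·s/m, so ζ = c/c_c = 20.6/81.69 = 0.2522.
ω_d = ω_n√(1 − ζ²) = 11.51 × √(1 − 0.0636) = 11.13 rad/s.
f_d = ω_d/(2π) = 1.772 Hz.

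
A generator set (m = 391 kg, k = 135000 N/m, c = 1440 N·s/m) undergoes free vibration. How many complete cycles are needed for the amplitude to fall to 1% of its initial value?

ζ = c/(2√(km)) = 1440/(2√(135000 × 391)) = 1440/14530 = 0.09910.
Logarithmic decrement δ = 2πζ/√(1 − ζ²) = 2π × 0.09910/√(1 − 0.00982) = 0.6257.
x_n/x₀ = e^(−nδ) ≤ 0.01; take ln: n ≥ ln(1/0.01)/δ = 4.605/0.6257 = 7.359.
So 8 complete cycles are required.

8 cycles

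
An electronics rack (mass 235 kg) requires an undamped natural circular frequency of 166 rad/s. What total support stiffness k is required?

6480000 N/m

k = m·ω_n² = 235 × 166.0² = 235 × 27560 = 6476000 N/m.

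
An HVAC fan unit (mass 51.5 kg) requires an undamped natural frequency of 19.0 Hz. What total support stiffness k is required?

734000 N/m

ω_n = 2πf_n = 2π × 19.0 = 119.4 rad/s.
k = m·ω_n² = 51.5 × 119.4² = 51.5 × 14250 = 734000 N/m.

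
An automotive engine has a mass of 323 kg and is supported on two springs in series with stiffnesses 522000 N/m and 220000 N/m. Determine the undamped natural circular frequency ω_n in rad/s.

Series springs: 1/k_eq = 1/522000 + 1/220000 = 6.461×10^-6, so k_eq = 154800 N/m.
ω_n = √(k_eq/m) = √(154800/323) = √479.2 = 21.89 rad/s.

21.9 rad/s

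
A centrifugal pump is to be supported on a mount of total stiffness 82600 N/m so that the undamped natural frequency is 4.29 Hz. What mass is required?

114 kg

ω_n = 2πf_n = 2π × 4.29 = 26.95 rad/s.
m = k/ω_n² = 82600/26.95² = 82600/726.6 = 113.7 kg.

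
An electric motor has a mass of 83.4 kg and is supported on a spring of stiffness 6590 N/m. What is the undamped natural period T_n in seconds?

0.707 s

ω_n = √(k/m) = √(6590/83.4) = √79.02 = 8.889 rad/s.
T_n = 2π/ω_n = 6.283/8.889 = 0.7068 s.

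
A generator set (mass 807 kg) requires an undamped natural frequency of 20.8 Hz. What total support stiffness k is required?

ω_n = 2πf_n = 2π × 20.8 = 130.7 rad/s.
k = m·ω_n² = 807 × 130.7² = 807 × 17080 = 13780000 N/m.

13800000 N/m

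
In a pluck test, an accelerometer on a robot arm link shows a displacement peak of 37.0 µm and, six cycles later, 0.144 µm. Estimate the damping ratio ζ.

0.146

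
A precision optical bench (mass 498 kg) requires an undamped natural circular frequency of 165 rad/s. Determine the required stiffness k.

k = m·ω_n² = 498 × 165.0² = 498 × 27220 = 13560000 N/m.

13600000 N/m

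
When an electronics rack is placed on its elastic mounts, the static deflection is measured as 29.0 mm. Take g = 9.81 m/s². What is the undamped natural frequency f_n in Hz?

2.93 Hz

ω_n = √(g/δ_st) = √(9.81/0.0290) = √338.3 = 18.39 rad/s.
f_n = ω_n/(2π) = 18.39/6.283 = 2.927 Hz.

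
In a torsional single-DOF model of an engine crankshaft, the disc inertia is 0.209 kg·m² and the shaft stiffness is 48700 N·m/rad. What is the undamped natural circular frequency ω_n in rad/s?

ω_n = √(k_t/J) = √(48700/0.209) = √233000 = 482.7 rad/s.

483 rad/s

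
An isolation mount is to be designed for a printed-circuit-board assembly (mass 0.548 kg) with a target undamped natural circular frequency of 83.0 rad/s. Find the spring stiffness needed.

3780 N/m

k = m·ω_n² = 0.548 × 83.00² = 0.548 × 6889 = 3775 N/m.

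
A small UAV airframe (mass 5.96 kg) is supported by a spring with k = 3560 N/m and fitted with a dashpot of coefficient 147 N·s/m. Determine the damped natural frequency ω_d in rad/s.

ω_n = √(k/m) = √(3560/5.96) = 24.44 rad/s.
Critical damping c_c = 2√(k·m) = 2√(3560 × 5.96) = 291.3 N·s/m, so ζ = c/c_c = 147/291.3 = 0.5046.
ω_d = ω_n√(1 − ζ²) = 24.44 × √(1 − 0.255) = 21.10 rad/s.

21.1 rad/s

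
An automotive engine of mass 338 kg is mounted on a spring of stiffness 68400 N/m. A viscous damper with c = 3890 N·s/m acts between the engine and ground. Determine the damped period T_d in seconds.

ω_n = √(k/m) = √(68400/338) = 14.23 rad/s.
Critical damping c_c = 2√(k·m) = 2√(68400 × 338) = 9616 N·s/m, so ζ = c/c_c = 3890/9616 = 0.4045.
ω_d = ω_n√(1 − ζ²) = 14.23 × √(1 − 0.164) = 13.01 rad/s.
T_d = 2π/ω_d = 0.4830 s.

0.483 s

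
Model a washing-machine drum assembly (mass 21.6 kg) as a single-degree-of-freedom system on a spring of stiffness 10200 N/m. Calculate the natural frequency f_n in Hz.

3.46 Hz

ω_n = √(k/m) = √(10200/21.6) = √472.2 = 21.73 rad/s.
f_n = ω_n/(2π) = 21.73/6.283 = 3.459 Hz.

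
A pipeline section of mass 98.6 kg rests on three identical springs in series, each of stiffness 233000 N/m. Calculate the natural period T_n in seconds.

0.224 s

Series springs: 1/k_eq = 3/233000, so k_eq = 233000/3 = 77670 N/m.
ω_n = √(k_eq/m) = √(77670/98.6) = √787.7 = 28.07 rad/s.
T_n = 2π/ω_n = 6.283/28.07 = 0.2239 s.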